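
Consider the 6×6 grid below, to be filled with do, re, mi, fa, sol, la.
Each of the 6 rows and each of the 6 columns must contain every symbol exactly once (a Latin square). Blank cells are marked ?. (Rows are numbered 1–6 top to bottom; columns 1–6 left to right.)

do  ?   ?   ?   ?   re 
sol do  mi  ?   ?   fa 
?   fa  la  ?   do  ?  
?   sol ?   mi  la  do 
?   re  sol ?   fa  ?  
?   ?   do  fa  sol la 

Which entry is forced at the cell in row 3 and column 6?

Row 1, column 3: row 1 has {do, re} and column 3 has {do, mi, sol, la}, leaving only fa.
Row 1, column 5: row 1 has {do, re, fa} and column 5 has {do, fa, sol, la}, leaving only mi.
Row 1, column 2: row 1 has {do, re, mi, fa} and column 2 has {do, re, fa, sol}, leaving only la.
Row 1, column 4: row 1 has {do, re, mi, fa, la} and column 4 has {mi, fa}, leaving only sol.
Row 2, column 5: row 2 has {do, mi, fa, sol} and column 5 has {do, mi, fa, sol, la}, leaving only re.
Row 2, column 4: row 2 has {do, re, mi, fa, sol} and column 4 has {mi, fa, sol}, leaving only la.
Row 3, column 4: row 3 has {do, fa, la} and column 4 has {mi, fa, sol, la}, leaving only re.
Row 3, column 1: row 3 has {do, re, fa, la} and column 1 has {do, sol}, leaving only mi.
Row 3 already has {do, re, mi, fa, la} and column 6 already has {do, re, fa, la}, so row 3, column 6 must be sol.

sol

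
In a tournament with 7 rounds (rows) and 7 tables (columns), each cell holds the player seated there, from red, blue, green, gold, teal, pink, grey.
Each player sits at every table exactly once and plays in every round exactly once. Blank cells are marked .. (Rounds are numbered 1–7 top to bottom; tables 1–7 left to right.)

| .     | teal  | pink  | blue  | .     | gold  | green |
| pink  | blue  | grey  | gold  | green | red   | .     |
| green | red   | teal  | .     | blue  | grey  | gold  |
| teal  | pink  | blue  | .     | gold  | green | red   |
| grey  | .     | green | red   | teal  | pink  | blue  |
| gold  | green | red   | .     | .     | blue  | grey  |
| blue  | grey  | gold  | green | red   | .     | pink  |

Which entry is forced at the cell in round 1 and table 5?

grey

Round 1 already has {blue, green, gold, teal, pink} and table 5 already has {red, blue, green, gold, teal}, so round 1, table 5 must be grey.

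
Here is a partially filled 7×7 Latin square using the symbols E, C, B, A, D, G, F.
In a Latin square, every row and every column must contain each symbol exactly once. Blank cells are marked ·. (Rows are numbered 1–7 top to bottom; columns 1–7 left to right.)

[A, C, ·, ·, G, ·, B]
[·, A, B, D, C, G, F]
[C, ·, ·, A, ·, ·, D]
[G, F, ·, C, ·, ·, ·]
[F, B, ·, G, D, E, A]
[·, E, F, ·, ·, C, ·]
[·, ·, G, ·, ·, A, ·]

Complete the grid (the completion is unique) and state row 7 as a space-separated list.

B D G F E A C

Row 7, column 2: row 7 has {A, G} and column 2 has {E, C, B, A, F}, leaving only D.
Row 2, column 1: row 2 has {C, B, A, D, G, F} and column 1 has {C, A, G, F}, leaving only E.
Row 7, column 1: row 7 has {A, D, G} and column 1 has {E, C, A, G, F}, leaving only B.
Row 3, column 2: row 3 has {C, A, D} and column 2 has {E, C, B, A, D, F}, leaving only G.
Row 3, column 3: row 3 has {C, A, D, G} and column 3 has {B, G, F}, leaving only E.
Row 1, column 3: row 1 has {C, B, A, G} and column 3 has {E, B, G, F}, leaving only D.
Row 1, column 6: row 1 has {C, B, A, D, G} and column 6 has {E, C, A, G}, leaving only F.
Row 1, column 4: row 1 has {C, B, A, D, G, F} and column 4 has {C, A, D, G}, leaving only E.
Row 7, column 4: row 7 has {B, A, D, G} and column 4 has {E, C, A, D, G}, leaving only F.
Row 7, column 5: row 7 has {B, A, D, G, F} and column 5 has {C, D, G}, leaving only E.
Row 7, column 7: row 7 has {E, B, A, D, G, F} and column 7 has {B, A, D, F}, leaving only C.
So row 7 reads: B D G F E A C.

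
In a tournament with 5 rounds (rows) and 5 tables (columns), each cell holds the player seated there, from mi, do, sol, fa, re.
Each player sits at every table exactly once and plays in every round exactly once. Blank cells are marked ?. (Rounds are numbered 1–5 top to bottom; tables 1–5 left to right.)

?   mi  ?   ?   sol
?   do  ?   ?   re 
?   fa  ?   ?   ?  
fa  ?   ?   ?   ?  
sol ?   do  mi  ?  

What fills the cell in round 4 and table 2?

Round 2, table 1: round 2 has {do, re} and table 1 has {sol, fa}, leaving only mi.
Round 5, table 2: round 5 has {mi, do, sol} and table 2 has {mi, do, fa}, leaving only re.
Round 4 already has {fa} and table 2 already has {mi, do, fa, re}, so round 4, table 2 must be sol.

sol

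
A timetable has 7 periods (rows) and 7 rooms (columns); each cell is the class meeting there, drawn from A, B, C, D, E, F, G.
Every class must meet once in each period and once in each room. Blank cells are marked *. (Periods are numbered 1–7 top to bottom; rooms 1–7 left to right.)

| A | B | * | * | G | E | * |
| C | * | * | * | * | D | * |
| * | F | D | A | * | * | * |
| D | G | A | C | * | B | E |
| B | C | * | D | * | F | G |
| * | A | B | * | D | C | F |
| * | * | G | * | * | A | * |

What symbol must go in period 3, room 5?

C

Period 1, room 4: period 1 has {A, B, E, G} and room 4 has {A, C, D}, leaving only F.
Period 1, room 3: period 1 has {A, B, E, F, G} and room 3 has {A, B, D, G}, leaving only C.
Period 1, room 7: period 1 has {A, B, C, E, F, G} and room 7 has {E, F, G}, leaving only D.
Period 2, room 2: period 2 has {C, D} and room 2 has {A, B, C, F, G}, leaving only E.
Period 2, room 3: period 2 has {C, D, E} and room 3 has {A, B, C, D, G}, leaving only F.
Period 3, room 6: period 3 has {A, D, F} and room 6 has {A, B, C, D, E, F}, leaving only G.
Period 3, room 1: period 3 has {A, D, F, G} and room 1 has {A, B, C, D}, leaving only E.
Period 4, room 5: period 4 has {A, B, C, D, E, G} and room 5 has {D, G}, leaving only F.
Period 5, room 3: period 5 has {B, C, D, F, G} and room 3 has {A, B, C, D, F, G}, leaving only E.
Period 5, room 5: period 5 has {B, C, D, E, F, G} and room 5 has {D, F, G}, leaving only A.
Period 2, room 5: period 2 has {C, D, E, F} and room 5 has {A, D, F, G}, leaving only B.
Period 3 already has {A, D, E, F, G} and room 5 already has {A, B, D, F, G}, so period 3, room 5 must be C.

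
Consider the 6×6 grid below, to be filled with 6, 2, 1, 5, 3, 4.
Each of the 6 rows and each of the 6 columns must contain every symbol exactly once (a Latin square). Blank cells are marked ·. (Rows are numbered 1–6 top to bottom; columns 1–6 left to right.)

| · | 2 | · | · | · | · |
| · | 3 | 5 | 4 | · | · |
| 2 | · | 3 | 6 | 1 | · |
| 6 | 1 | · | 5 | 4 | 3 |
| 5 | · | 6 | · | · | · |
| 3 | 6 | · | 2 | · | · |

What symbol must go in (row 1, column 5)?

6

Row 2, column 1: row 2 has {5, 3, 4} and column 1 has {6, 2, 5, 3}, leaving only 1.
Row 1, column 1: row 1 has {2} and column 1 has {6, 2, 1, 5, 3}, leaving only 4.
Row 1, column 3: row 1 has {2, 4} and column 3 has {6, 5, 3}, leaving only 1.
Row 1, column 4: row 1 has {2, 1, 4} and column 4 has {6, 2, 5, 4}, leaving only 3.
Row 4, column 3: row 4 has {6, 1, 5, 3, 4} and column 3 has {6, 1, 5, 3}, leaving only 2.
Row 5, column 2: row 5 has {6, 5} and column 2 has {6, 2, 1, 3}, leaving only 4.
Row 3, column 2: row 3 has {6, 2, 1, 3} and column 2 has {6, 2, 1, 3, 4}, leaving only 5.
Row 3, column 6: row 3 has {6, 2, 1, 5, 3} and column 6 has {3}, leaving only 4.
Row 5, column 4: row 5 has {6, 5, 4} and column 4 has {6, 2, 5, 3, 4}, leaving only 1.
Row 5, column 6: row 5 has {6, 1, 5, 4} and column 6 has {3, 4}, leaving only 2.
Row 2, column 6: row 2 has {1, 5, 3, 4} and column 6 has {2, 3, 4}, leaving only 6.
Row 1, column 6: row 1 has {2, 1, 3, 4} and column 6 has {6, 2, 3, 4}, leaving only 5.
Row 1 already has {2, 1, 5, 3, 4} and column 5 already has {1, 4}, so row 1, column 5 must be 6.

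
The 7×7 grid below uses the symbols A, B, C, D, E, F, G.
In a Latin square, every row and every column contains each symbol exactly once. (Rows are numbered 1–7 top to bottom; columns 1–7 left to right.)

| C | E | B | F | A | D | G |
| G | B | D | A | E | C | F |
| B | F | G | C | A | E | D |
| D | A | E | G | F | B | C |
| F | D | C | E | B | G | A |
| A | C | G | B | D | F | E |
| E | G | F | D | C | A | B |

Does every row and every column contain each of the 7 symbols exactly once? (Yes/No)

Every row is a permutation, but column 5 contains A twice (at rows 1 and 3).

No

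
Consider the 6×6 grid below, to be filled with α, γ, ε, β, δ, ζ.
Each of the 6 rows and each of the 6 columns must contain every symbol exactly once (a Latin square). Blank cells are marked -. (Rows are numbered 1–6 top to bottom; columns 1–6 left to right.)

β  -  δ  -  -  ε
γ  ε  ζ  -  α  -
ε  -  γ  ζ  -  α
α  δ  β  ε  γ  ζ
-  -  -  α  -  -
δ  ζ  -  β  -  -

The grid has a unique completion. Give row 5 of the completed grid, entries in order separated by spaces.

ζ γ ε α β δ

Row 5, column 1: row 5 has {α} and column 1 has {α, γ, ε, β, δ}, leaving only ζ.
Row 5, column 3: row 5 has {α, ζ} and column 3 has {γ, β, δ, ζ}, leaving only ε.
Row 1, column 4: row 1 has {ε, β, δ} and column 4 has {α, ε, β, ζ}, leaving only γ.
Row 1, column 2: row 1 has {γ, ε, β, δ} and column 2 has {ε, δ, ζ}, leaving only α.
Row 1, column 5: row 1 has {α, γ, ε, β, δ} and column 5 has {α, γ}, leaving only ζ.
Row 2, column 4: row 2 has {α, γ, ε, ζ} and column 4 has {α, γ, ε, β, ζ}, leaving only δ.
Row 2, column 6: row 2 has {α, γ, ε, δ, ζ} and column 6 has {α, ε, ζ}, leaving only β.
Row 3, column 2: row 3 has {α, γ, ε, ζ} and column 2 has {α, ε, δ, ζ}, leaving only β.
Row 5, column 2: row 5 has {α, ε, ζ} and column 2 has {α, ε, β, δ, ζ}, leaving only γ.
Row 5, column 6: row 5 has {α, γ, ε, ζ} and column 6 has {α, ε, β, ζ}, leaving only δ.
Row 5, column 5: row 5 has {α, γ, ε, δ, ζ} and column 5 has {α, γ, ζ}, leaving only β.
So row 5 reads: ζ γ ε α β δ.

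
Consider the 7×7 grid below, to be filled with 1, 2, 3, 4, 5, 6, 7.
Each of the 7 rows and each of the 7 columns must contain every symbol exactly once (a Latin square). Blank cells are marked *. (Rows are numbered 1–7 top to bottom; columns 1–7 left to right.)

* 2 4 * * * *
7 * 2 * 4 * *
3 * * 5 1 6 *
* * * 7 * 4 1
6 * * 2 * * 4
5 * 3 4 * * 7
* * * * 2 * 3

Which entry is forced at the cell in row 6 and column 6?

Row 1, column 1: row 1 has {2, 4} and column 1 has {3, 5, 6, 7}, leaving only 1.
Row 3, column 3: row 3 has {1, 3, 5, 6} and column 3 has {2, 3, 4}, leaving only 7.
Row 3, column 2: row 3 has {1, 3, 5, 6, 7} and column 2 has {2}, leaving only 4.
Row 3, column 7: row 3 has {1, 3, 4, 5, 6, 7} and column 7 has {1, 3, 4, 7}, leaving only 2.
Row 4, column 1: row 4 has {1, 4, 7} and column 1 has {1, 3, 5, 6, 7}, leaving only 2.
Row 6, column 5: row 6 has {3, 4, 5, 7} and column 5 has {1, 2, 4}, leaving only 6.
Row 6, column 2: row 6 has {3, 4, 5, 6, 7} and column 2 has {2, 4}, leaving only 1.
Row 6 already has {1, 3, 4, 5, 6, 7} and column 6 already has {4, 6}, so row 6, column 6 must be 2.

2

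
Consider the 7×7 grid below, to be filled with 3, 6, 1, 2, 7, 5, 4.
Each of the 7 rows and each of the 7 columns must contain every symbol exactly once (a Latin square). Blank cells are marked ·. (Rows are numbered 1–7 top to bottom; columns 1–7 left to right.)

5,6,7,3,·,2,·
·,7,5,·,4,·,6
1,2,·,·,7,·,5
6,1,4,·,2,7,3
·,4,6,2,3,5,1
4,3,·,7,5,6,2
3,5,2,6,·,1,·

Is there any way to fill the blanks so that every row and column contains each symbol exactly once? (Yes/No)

No

Row 7, column 5: row 7 together with column 5 already contain {3, 6, 1, 2, 7, 5, 4} — every symbol — so nothing can go there. The grid has no valid completion.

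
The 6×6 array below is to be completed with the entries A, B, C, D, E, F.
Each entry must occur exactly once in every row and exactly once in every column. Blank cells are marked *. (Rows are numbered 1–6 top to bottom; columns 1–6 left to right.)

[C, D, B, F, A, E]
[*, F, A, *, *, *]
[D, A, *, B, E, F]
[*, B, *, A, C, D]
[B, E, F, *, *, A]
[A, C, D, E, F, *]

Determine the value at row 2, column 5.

B

Row 2, column 1: row 2 has {A, F} and column 1 has {A, B, C, D}, leaving only E.
Row 3, column 3: row 3 has {A, B, D, E, F} and column 3 has {A, B, D, F}, leaving only C.
Row 4, column 1: row 4 has {A, B, C, D} and column 1 has {A, B, C, D, E}, leaving only F.
Row 4, column 3: row 4 has {A, B, C, D, F} and column 3 has {A, B, C, D, F}, leaving only E.
Row 5, column 5: row 5 has {A, B, E, F} and column 5 has {A, C, E, F}, leaving only D.
Row 2 already has {A, E, F} and column 5 already has {A, C, D, E, F}, so row 2, column 5 must be B.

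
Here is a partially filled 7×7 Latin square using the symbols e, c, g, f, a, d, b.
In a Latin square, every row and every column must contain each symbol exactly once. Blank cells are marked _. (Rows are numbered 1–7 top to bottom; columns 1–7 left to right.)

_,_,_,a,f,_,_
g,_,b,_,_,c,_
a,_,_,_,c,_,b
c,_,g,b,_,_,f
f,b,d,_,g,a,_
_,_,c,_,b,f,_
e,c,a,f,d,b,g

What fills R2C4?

e

Row 1, column 3: row 1 has {f, a} and column 3 has {c, g, a, d, b}, leaving only e.
Row 3, column 3: row 3 has {c, a, b} and column 3 has {e, c, g, a, d, b}, leaving only f.
Row 6, column 1: row 6 has {c, f, b} and column 1 has {e, c, g, f, a}, leaving only d.
Row 1, column 1: row 1 has {e, f, a} and column 1 has {e, c, g, f, a, d}, leaving only b.
Row 2, column 4 is narrowed to {e, d}.
If it were d, propagating the remaining blanks reaches a contradiction.
So row 2, column 4 must be e.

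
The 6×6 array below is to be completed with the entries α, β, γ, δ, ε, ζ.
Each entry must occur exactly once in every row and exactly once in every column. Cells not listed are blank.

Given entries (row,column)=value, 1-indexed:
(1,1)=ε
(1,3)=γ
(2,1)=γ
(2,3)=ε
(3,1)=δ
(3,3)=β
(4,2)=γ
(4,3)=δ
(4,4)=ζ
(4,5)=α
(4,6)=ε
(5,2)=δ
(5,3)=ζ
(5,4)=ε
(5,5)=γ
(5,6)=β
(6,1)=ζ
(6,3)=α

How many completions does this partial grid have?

Row 1, column 2: eliminating its row and column leaves {α, β, ζ}.
Row 1, column 4: eliminating its row and column leaves {α, β, δ}.
Row 1, column 5: eliminating its row and column leaves {β, δ, ζ}.
Row 1, column 6: eliminating its row and column leaves {α, δ, ζ}.
Row 2, column 2: eliminating its row and column leaves {α, β, ζ}.
Row 2, column 4: eliminating its row and column leaves {α, β, δ}.
Row 2, column 5: eliminating its row and column leaves {β, δ, ζ}.
Row 2, column 6: eliminating its row and column leaves {α, δ, ζ}.
Row 3, column 2: eliminating its row and column leaves {α, ε, ζ}.
Row 3, column 4: eliminating its row and column leaves {α, γ}.
Row 3, column 5: eliminating its row and column leaves {ε, ζ}.
Row 3, column 6: eliminating its row and column leaves {α, γ, ζ}.
Row 4, column 1: eliminating its row and column leaves {β}.
Row 5, column 1: eliminating its row and column leaves {α}.
Row 6, column 2: eliminating its row and column leaves {β, ε}.
Row 6, column 4: eliminating its row and column leaves {β, γ, δ}.
Row 6, column 5: eliminating its row and column leaves {β, δ, ε}.
Row 6, column 6: eliminating its row and column leaves {γ, δ}.
Enumerating the assignments across these blanks that avoid any row or column repeat gives 20 completions.

20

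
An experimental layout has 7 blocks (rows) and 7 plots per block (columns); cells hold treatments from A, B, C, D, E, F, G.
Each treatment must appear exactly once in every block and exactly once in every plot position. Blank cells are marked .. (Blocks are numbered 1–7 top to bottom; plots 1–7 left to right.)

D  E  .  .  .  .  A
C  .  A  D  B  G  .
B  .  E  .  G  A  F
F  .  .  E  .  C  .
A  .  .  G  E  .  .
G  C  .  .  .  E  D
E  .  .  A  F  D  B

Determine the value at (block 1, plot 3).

Block 1, plot 5: block 1 has {A, D, E} and plot 5 has {B, E, F, G}, leaving only C.
Block 2, plot 2: block 2 has {A, B, C, D, G} and plot 2 has {C, E}, leaving only F.
Block 2, plot 7: block 2 has {A, B, C, D, F, G} and plot 7 has {A, B, D, F}, leaving only E.
Block 3, plot 2: block 3 has {A, B, E, F, G} and plot 2 has {C, E, F}, leaving only D.
Block 3, plot 4: block 3 has {A, B, D, E, F, G} and plot 4 has {A, D, E, G}, leaving only C.
Block 4, plot 7: block 4 has {C, E, F} and plot 7 has {A, B, D, E, F}, leaving only G.
Block 5, plot 2: block 5 has {A, E, G} and plot 2 has {C, D, E, F}, leaving only B.
Block 4, plot 2: block 4 has {C, E, F, G} and plot 2 has {B, C, D, E, F}, leaving only A.
Block 4, plot 5: block 4 has {A, C, E, F, G} and plot 5 has {B, C, E, F, G}, leaving only D.
Block 4, plot 3: block 4 has {A, C, D, E, F, G} and plot 3 has {A, E}, leaving only B.
Block 5, plot 6: block 5 has {A, B, E, G} and plot 6 has {A, C, D, E, G}, leaving only F.
Block 1, plot 6: block 1 has {A, C, D, E} and plot 6 has {A, C, D, E, F, G}, leaving only B.
Block 1, plot 4: block 1 has {A, B, C, D, E} and plot 4 has {A, C, D, E, G}, leaving only F.
Block 1 already has {A, B, C, D, E, F} and plot 3 already has {A, B, E}, so block 1, plot 3 must be G.

G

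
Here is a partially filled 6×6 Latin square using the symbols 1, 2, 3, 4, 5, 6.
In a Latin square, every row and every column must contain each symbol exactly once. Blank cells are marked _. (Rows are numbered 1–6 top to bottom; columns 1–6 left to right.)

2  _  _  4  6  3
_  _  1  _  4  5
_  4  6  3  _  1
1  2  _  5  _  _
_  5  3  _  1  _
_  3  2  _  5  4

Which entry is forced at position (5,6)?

Row 1, column 2: row 1 has {2, 3, 4, 6} and column 2 has {2, 3, 4, 5}, leaving only 1.
Row 1, column 3: row 1 has {1, 2, 3, 4, 6} and column 3 has {1, 2, 3, 6}, leaving only 5.
Row 2, column 2: row 2 has {1, 4, 5} and column 2 has {1, 2, 3, 4, 5}, leaving only 6.
Row 2, column 1: row 2 has {1, 4, 5, 6} and column 1 has {1, 2}, leaving only 3.
Row 2, column 4: row 2 has {1, 3, 4, 5, 6} and column 4 has {3, 4, 5}, leaving only 2.
Row 3, column 1: row 3 has {1, 3, 4, 6} and column 1 has {1, 2, 3}, leaving only 5.
Row 3, column 5: row 3 has {1, 3, 4, 5, 6} and column 5 has {1, 4, 5, 6}, leaving only 2.
Row 4, column 3: row 4 has {1, 2, 5} and column 3 has {1, 2, 3, 5, 6}, leaving only 4.
Row 4, column 5: row 4 has {1, 2, 4, 5} and column 5 has {1, 2, 4, 5, 6}, leaving only 3.
Row 4, column 6: row 4 has {1, 2, 3, 4, 5} and column 6 has {1, 3, 4, 5}, leaving only 6.
Row 5 already has {1, 3, 5} and column 6 already has {1, 3, 4, 5, 6}, so row 5, column 6 must be 2.

2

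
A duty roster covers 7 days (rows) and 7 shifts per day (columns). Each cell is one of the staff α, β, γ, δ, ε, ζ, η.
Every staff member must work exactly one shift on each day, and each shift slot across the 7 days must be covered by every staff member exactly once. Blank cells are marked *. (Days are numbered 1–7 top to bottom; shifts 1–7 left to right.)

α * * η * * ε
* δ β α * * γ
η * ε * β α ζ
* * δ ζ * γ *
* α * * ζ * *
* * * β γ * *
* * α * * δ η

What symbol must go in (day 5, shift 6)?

β

Day 1, shift 5: day 1 has {α, ε, η} and shift 5 has {β, γ, ζ}, leaving only δ.
Day 3, shift 2: day 3 has {α, β, ε, ζ, η} and shift 2 has {α, δ}, leaving only γ.
Day 3, shift 4: day 3 has {α, β, γ, ε, ζ, η} and shift 4 has {α, β, ζ, η}, leaving only δ.
Day 7, shift 5: day 7 has {α, δ, η} and shift 5 has {β, γ, δ, ζ}, leaving only ε.
Day 2, shift 5: day 2 has {α, β, γ, δ} and shift 5 has {β, γ, δ, ε, ζ}, leaving only η.
Day 4, shift 5: day 4 has {γ, δ, ζ} and shift 5 has {β, γ, δ, ε, ζ, η}, leaving only α.
Day 4, shift 7: day 4 has {α, γ, δ, ζ} and shift 7 has {γ, ε, ζ, η}, leaving only β.
Day 4, shift 1: day 4 has {α, β, γ, δ, ζ} and shift 1 has {α, η}, leaving only ε.
Day 2, shift 1: day 2 has {α, β, γ, δ, η} and shift 1 has {α, ε, η}, leaving only ζ.
Day 2, shift 6: day 2 has {α, β, γ, δ, ζ, η} and shift 6 has {α, γ, δ}, leaving only ε.
Day 4, shift 2: day 4 has {α, β, γ, δ, ε, ζ} and shift 2 has {α, γ, δ}, leaving only η.
Day 5, shift 7: day 5 has {α, ζ} and shift 7 has {β, γ, ε, ζ, η}, leaving only δ.
Day 6, shift 1: day 6 has {β, γ} and shift 1 has {α, ε, ζ, η}, leaving only δ.
Day 6, shift 7: day 6 has {β, γ, δ} and shift 7 has {β, γ, δ, ε, ζ, η}, leaving only α.
Day 7, shift 4: day 7 has {α, δ, ε, η} and shift 4 has {α, β, δ, ζ, η}, leaving only γ.
Day 5, shift 4: day 5 has {α, δ, ζ} and shift 4 has {α, β, γ, δ, ζ, η}, leaving only ε.
Day 7, shift 1: day 7 has {α, γ, δ, ε, η} and shift 1 has {α, δ, ε, ζ, η}, leaving only β.
Day 5, shift 1: day 5 has {α, δ, ε, ζ} and shift 1 has {α, β, δ, ε, ζ, η}, leaving only γ.
Day 5, shift 3: day 5 has {α, γ, δ, ε, ζ} and shift 3 has {α, β, δ, ε}, leaving only η.
Day 5 already has {α, γ, δ, ε, ζ, η} and shift 6 already has {α, γ, δ, ε}, so day 5, shift 6 must be β.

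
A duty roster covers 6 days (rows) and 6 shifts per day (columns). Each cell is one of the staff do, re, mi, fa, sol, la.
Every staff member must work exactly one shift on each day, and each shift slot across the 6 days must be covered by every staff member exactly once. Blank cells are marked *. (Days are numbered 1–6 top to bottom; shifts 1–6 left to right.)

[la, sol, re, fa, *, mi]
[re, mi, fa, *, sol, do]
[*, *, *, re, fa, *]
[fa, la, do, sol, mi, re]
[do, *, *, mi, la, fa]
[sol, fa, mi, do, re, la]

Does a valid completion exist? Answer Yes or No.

Yes

No day or shift among the givens repeats a symbol, and propagating forced cells runs into no contradiction.
One valid completion exists (for instance, la sol re fa do mi / re mi fa la sol do / mi do la re fa sol / fa la do sol mi re / do re sol mi la fa / sol fa mi do re la).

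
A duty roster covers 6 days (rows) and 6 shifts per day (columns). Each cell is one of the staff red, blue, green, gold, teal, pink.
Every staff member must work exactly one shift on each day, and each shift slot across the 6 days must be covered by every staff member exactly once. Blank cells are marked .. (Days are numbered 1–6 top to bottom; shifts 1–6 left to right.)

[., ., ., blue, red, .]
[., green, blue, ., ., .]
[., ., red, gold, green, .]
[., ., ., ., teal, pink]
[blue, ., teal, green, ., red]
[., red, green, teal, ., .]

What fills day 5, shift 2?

gold

Day 4, shift 3: day 4 has {teal, pink} and shift 3 has {red, blue, green, teal}, leaving only gold.
Day 1, shift 3: day 1 has {red, blue} and shift 3 has {red, blue, green, gold, teal}, leaving only pink.
Day 4, shift 2: day 4 has {gold, teal, pink} and shift 2 has {red, green}, leaving only blue.
Day 4, shift 4: day 4 has {blue, gold, teal, pink} and shift 4 has {blue, green, gold, teal}, leaving only red.
Day 2, shift 4: day 2 has {blue, green} and shift 4 has {red, blue, green, gold, teal}, leaving only pink.
Day 2, shift 5: day 2 has {blue, green, pink} and shift 5 has {red, green, teal}, leaving only gold.
Day 2, shift 6: day 2 has {blue, green, gold, pink} and shift 6 has {red, pink}, leaving only teal.
Day 2, shift 1: day 2 has {blue, green, gold, teal, pink} and shift 1 has {blue}, leaving only red.
Day 3, shift 6: day 3 has {red, green, gold} and shift 6 has {red, teal, pink}, leaving only blue.
Day 4, shift 1: day 4 has {red, blue, gold, teal, pink} and shift 1 has {red, blue}, leaving only green.
Day 5, shift 5: day 5 has {red, blue, green, teal} and shift 5 has {red, green, gold, teal}, leaving only pink.
Day 5 already has {red, blue, green, teal, pink} and shift 2 already has {red, blue, green}, so day 5, shift 2 must be gold.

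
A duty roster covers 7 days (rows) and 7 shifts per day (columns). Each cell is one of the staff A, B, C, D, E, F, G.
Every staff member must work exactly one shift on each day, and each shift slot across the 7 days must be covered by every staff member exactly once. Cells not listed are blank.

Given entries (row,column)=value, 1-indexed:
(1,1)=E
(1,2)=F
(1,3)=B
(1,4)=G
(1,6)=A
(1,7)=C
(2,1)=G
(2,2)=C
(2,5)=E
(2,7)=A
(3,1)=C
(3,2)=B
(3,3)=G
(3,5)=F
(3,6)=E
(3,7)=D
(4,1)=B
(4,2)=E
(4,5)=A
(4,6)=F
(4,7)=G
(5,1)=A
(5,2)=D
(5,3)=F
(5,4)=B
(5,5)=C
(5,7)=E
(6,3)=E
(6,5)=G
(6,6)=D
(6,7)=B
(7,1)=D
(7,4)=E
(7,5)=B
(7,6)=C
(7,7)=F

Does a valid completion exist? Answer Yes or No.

No day or shift among the givens repeats a symbol, and propagating forced cells runs into no contradiction.
One valid completion exists (for instance, E F B G D A C / G C D F E B A / C B G A F E D / B E C D A F G / A D F B C G E / F A E C G D B / D G A E B C F).

Yes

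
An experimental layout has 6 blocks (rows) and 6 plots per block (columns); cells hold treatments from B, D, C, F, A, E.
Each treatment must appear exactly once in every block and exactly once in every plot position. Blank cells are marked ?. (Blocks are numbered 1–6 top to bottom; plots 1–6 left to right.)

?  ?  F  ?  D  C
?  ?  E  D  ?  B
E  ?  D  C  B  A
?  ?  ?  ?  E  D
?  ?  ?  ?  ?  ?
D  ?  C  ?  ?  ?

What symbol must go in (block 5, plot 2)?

D

Block 3, plot 2: block 3 has {B, D, C, A, E} and plot 2 has {}, leaving only F.
Block 5, plot 2 is narrowed to {B, D, C, A, E}.
If it were B, propagating the remaining blanks reaches a contradiction.
If it were C, then block 6, plot 2 would be left with no valid symbol.
If it were A, then block 6, plot 2 would be left with no valid symbol.
If it were E, propagating the remaining blanks reaches a contradiction.
So block 5, plot 2 must be D.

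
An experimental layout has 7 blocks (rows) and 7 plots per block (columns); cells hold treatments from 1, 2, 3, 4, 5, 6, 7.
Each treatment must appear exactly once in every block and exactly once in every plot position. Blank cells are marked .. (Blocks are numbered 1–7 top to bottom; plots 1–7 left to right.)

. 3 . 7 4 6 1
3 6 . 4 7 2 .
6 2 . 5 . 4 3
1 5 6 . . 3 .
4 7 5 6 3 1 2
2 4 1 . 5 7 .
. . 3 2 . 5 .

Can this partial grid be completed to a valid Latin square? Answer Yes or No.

Block 2, plot 3: block 2 together with plot 3 already contain {1, 2, 3, 4, 5, 6, 7} — every symbol — so nothing can go there. The grid has no valid completion.

No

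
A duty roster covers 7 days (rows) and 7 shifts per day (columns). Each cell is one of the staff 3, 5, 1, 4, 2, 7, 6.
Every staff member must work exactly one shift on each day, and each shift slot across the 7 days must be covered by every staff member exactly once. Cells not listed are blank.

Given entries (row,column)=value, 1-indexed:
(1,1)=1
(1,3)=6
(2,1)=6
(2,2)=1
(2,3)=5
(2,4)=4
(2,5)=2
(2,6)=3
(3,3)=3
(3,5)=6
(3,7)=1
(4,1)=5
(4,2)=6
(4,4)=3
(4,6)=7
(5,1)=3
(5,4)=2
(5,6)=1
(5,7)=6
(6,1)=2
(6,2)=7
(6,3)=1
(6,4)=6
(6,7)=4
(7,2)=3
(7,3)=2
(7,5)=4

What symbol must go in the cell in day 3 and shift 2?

5

Day 2, shift 7: day 2 has {3, 5, 1, 4, 2, 6} and shift 7 has {1, 4, 6}, leaving only 7.
Day 4, shift 3: day 4 has {3, 5, 7, 6} and shift 3 has {3, 5, 1, 2, 6}, leaving only 4.
Day 4, shift 5: day 4 has {3, 5, 4, 7, 6} and shift 5 has {4, 2, 6}, leaving only 1.
Day 4, shift 7: day 4 has {3, 5, 1, 4, 7, 6} and shift 7 has {1, 4, 7, 6}, leaving only 2.
Day 5, shift 3: day 5 has {3, 1, 2, 6} and shift 3 has {3, 5, 1, 4, 2, 6}, leaving only 7.
Day 5, shift 5: day 5 has {3, 1, 2, 7, 6} and shift 5 has {1, 4, 2, 6}, leaving only 5.
Day 5, shift 2: day 5 has {3, 5, 1, 2, 7, 6} and shift 2 has {3, 1, 7, 6}, leaving only 4.
Day 6, shift 5: day 6 has {1, 4, 2, 7, 6} and shift 5 has {5, 1, 4, 2, 6}, leaving only 3.
Day 1, shift 5: day 1 has {1, 6} and shift 5 has {3, 5, 1, 4, 2, 6}, leaving only 7.
Day 1, shift 4: day 1 has {1, 7, 6} and shift 4 has {3, 4, 2, 6}, leaving only 5.
Day 1, shift 2: day 1 has {5, 1, 7, 6} and shift 2 has {3, 1, 4, 7, 6}, leaving only 2.
Day 3 already has {3, 1, 6} and shift 2 already has {3, 1, 4, 2, 7, 6}, so day 3, shift 2 must be 5.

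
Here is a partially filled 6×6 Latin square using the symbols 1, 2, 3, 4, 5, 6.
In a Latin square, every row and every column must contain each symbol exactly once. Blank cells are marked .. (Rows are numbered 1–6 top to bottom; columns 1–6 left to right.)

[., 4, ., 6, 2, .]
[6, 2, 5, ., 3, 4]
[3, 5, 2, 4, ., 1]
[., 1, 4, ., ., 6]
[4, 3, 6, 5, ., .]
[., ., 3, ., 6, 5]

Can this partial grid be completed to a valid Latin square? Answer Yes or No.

No

Row 3, column 5: row 3 together with column 5 already contain {1, 2, 3, 4, 5, 6} — every symbol — so nothing can go there. The grid has no valid completion.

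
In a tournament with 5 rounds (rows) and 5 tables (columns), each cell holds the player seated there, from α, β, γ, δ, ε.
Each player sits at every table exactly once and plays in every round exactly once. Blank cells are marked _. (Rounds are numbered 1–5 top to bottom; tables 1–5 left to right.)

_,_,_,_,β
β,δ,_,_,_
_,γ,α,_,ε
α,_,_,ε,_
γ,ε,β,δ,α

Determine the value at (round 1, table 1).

Round 1, table 2: round 1 has {β} and table 2 has {γ, δ, ε}, leaving only α.
Round 1, table 4: round 1 has {α, β} and table 4 has {δ, ε}, leaving only γ.
Round 2, table 4: round 2 has {β, δ} and table 4 has {γ, δ, ε}, leaving only α.
Round 2, table 5: round 2 has {α, β, δ} and table 5 has {α, β, ε}, leaving only γ.
Round 2, table 3: round 2 has {α, β, γ, δ} and table 3 has {α, β}, leaving only ε.
Round 1, table 3: round 1 has {α, β, γ} and table 3 has {α, β, ε}, leaving only δ.
Round 1 already has {α, β, γ, δ} and table 1 already has {α, β, γ}, so round 1, table 1 must be ε.

ε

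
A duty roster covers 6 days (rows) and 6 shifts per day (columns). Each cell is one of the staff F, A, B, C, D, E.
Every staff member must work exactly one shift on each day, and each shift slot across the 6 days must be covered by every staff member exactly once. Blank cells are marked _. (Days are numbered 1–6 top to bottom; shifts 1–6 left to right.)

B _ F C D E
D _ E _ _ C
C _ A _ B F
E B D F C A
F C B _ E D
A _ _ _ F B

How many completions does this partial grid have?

Day 1, shift 2: eliminating its day and shift leaves {A}.
Day 2, shift 2: eliminating its day and shift leaves {F, A}.
Day 2, shift 4: eliminating its day and shift leaves {A, B}.
Day 2, shift 5: eliminating its day and shift leaves {A}.
Day 3, shift 2: eliminating its day and shift leaves {D, E}.
Day 3, shift 4: eliminating its day and shift leaves {D, E}.
Day 5, shift 4: eliminating its day and shift leaves {A}.
Day 6, shift 2: eliminating its day and shift leaves {D, E}.
Day 6, shift 3: eliminating its day and shift leaves {C}.
Day 6, shift 4: eliminating its day and shift leaves {D, E}.
Enumerating the assignments across these blanks that avoid any day or shift repeat gives 2 completions.

2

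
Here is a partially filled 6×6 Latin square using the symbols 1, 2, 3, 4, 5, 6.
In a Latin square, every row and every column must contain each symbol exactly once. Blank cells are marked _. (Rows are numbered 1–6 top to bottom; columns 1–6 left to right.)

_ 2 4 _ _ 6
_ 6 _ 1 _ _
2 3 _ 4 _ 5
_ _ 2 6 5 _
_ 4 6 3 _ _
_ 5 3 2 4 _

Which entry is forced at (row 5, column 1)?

5

Row 1, column 4: row 1 has {2, 4, 6} and column 4 has {1, 2, 3, 4, 6}, leaving only 5.
Row 2, column 3: row 2 has {1, 6} and column 3 has {2, 3, 4, 6}, leaving only 5.
Row 3, column 3: row 3 has {2, 3, 4, 5} and column 3 has {2, 3, 4, 5, 6}, leaving only 1.
Row 3, column 5: row 3 has {1, 2, 3, 4, 5} and column 5 has {4, 5}, leaving only 6.
Row 4, column 2: row 4 has {2, 5, 6} and column 2 has {2, 3, 4, 5, 6}, leaving only 1.
Row 6, column 6: row 6 has {2, 3, 4, 5} and column 6 has {5, 6}, leaving only 1.
Row 5, column 6: row 5 has {3, 4, 6} and column 6 has {1, 5, 6}, leaving only 2.
Row 5, column 5: row 5 has {2, 3, 4, 6} and column 5 has {4, 5, 6}, leaving only 1.
Row 5 already has {1, 2, 3, 4, 6} and column 1 already has {2}, so row 5, column 1 must be 5.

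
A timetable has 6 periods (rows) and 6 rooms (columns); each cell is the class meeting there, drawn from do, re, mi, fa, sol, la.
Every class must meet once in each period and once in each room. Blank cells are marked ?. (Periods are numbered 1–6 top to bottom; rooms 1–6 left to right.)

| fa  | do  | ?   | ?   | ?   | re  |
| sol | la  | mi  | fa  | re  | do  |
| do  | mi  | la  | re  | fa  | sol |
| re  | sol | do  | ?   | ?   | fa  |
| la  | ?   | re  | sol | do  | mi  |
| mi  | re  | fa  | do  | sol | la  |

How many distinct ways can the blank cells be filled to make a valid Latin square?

2

Period 1, room 3: eliminating its period and room leaves {sol}.
Period 1, room 4: eliminating its period and room leaves {mi, la}.
Period 1, room 5: eliminating its period and room leaves {mi, la}.
Period 4, room 4: eliminating its period and room leaves {mi, la}.
Period 4, room 5: eliminating its period and room leaves {mi, la}.
Period 5, room 2: eliminating its period and room leaves {fa}.
Enumerating the assignments across these blanks that avoid any period or room repeat gives 2 completions.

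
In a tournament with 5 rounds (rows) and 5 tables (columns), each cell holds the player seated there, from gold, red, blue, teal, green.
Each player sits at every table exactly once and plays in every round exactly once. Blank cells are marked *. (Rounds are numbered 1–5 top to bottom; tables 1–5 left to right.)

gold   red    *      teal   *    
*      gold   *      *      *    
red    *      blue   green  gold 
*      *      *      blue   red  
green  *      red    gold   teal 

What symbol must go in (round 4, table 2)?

green

Round 1, table 3: round 1 has {gold, red, teal} and table 3 has {red, blue}, leaving only green.
Round 1, table 5: round 1 has {gold, red, teal, green} and table 5 has {gold, red, teal}, leaving only blue.
Round 2, table 3: round 2 has {gold} and table 3 has {red, blue, green}, leaving only teal.
Round 2, table 1: round 2 has {gold, teal} and table 1 has {gold, red, green}, leaving only blue.
Round 2, table 4: round 2 has {gold, blue, teal} and table 4 has {gold, blue, teal, green}, leaving only red.
Round 2, table 5: round 2 has {gold, red, blue, teal} and table 5 has {gold, red, blue, teal}, leaving only green.
Round 3, table 2: round 3 has {gold, red, blue, green} and table 2 has {gold, red}, leaving only teal.
Round 4 already has {red, blue} and table 2 already has {gold, red, teal}, so round 4, table 2 must be green.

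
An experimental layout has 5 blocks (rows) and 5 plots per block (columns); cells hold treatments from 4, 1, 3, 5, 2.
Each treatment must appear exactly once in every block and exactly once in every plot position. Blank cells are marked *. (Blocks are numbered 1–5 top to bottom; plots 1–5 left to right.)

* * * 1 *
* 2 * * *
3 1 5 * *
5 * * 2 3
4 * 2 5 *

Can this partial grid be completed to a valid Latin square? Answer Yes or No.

Yes

No block or plot among the givens repeats a symbol, and propagating forced cells runs into no contradiction.
One valid completion exists (for instance, 2 5 3 1 4 / 1 2 4 3 5 / 3 1 5 4 2 / 5 4 1 2 3 / 4 3 2 5 1).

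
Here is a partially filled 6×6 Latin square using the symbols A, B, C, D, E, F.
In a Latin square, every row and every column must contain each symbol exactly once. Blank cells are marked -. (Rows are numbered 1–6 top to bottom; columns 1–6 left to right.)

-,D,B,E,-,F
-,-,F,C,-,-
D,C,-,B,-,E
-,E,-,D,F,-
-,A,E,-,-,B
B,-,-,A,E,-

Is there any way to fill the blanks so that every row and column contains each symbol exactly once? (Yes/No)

No

Row 2, column 2: row 2 has {C, F} and column 2 has {A, C, D, E}, so it must be B.
Row 3, column 3: row 3 has {B, C, D, E} and column 3 has {B, E, F}, so it must be A.
Now row 3, column 5: row 3 together with column 5 already contain {A, B, C, D, E, F} — every symbol — so nothing can go there. The grid has no valid completion.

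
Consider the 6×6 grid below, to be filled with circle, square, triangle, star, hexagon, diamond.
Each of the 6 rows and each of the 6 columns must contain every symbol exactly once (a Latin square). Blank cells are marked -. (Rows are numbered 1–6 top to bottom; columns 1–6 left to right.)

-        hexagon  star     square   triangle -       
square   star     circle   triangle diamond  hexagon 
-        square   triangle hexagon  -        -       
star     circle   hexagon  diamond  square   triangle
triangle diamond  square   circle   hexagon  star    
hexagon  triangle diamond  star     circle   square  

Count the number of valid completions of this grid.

2

Row 1, column 1: eliminating its row and column leaves {circle, diamond}.
Row 1, column 6: eliminating its row and column leaves {circle, diamond}.
Row 3, column 1: eliminating its row and column leaves {circle, diamond}.
Row 3, column 5: eliminating its row and column leaves {star}.
Row 3, column 6: eliminating its row and column leaves {circle, diamond}.
Enumerating the assignments across these blanks that avoid any row or column repeat gives 2 completions.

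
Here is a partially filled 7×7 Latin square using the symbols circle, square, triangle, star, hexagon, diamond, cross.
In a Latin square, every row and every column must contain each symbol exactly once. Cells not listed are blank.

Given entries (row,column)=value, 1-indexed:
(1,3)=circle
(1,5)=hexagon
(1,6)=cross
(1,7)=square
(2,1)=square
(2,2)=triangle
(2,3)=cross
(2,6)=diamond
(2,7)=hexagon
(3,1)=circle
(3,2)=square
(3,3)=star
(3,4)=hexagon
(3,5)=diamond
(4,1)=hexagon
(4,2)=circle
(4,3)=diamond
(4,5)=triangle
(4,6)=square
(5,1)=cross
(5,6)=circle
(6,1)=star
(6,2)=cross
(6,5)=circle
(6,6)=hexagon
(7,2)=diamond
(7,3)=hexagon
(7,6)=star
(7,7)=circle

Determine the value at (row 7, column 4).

Row 1, column 2: row 1 has {circle, square, hexagon, cross} and column 2 has {circle, square, triangle, diamond, cross}, leaving only star.
Row 2, column 5: row 2 has {square, triangle, hexagon, diamond, cross} and column 5 has {circle, triangle, hexagon, diamond}, leaving only star.
Row 2, column 4: row 2 has {square, triangle, star, hexagon, diamond, cross} and column 4 has {hexagon}, leaving only circle.
Row 3, column 6: row 3 has {circle, square, star, hexagon, diamond} and column 6 has {circle, square, star, hexagon, diamond, cross}, leaving only triangle.
Row 3, column 7: row 3 has {circle, square, triangle, star, hexagon, diamond} and column 7 has {circle, square, hexagon}, leaving only cross.
Row 4, column 7: row 4 has {circle, square, triangle, hexagon, diamond} and column 7 has {circle, square, hexagon, cross}, leaving only star.
Row 4, column 4: row 4 has {circle, square, triangle, star, hexagon, diamond} and column 4 has {circle, hexagon}, leaving only cross.
Row 5, column 2: row 5 has {circle, cross} and column 2 has {circle, square, triangle, star, diamond, cross}, leaving only hexagon.
Row 5, column 5: row 5 has {circle, hexagon, cross} and column 5 has {circle, triangle, star, hexagon, diamond}, leaving only square.
Row 5, column 3: row 5 has {circle, square, hexagon, cross} and column 3 has {circle, star, hexagon, diamond, cross}, leaving only triangle.
Row 5, column 7: row 5 has {circle, square, triangle, hexagon, cross} and column 7 has {circle, square, star, hexagon, cross}, leaving only diamond.
Row 5, column 4: row 5 has {circle, square, triangle, hexagon, diamond, cross} and column 4 has {circle, hexagon, cross}, leaving only star.
Row 6, column 3: row 6 has {circle, star, hexagon, cross} and column 3 has {circle, triangle, star, hexagon, diamond, cross}, leaving only square.
Row 6, column 7: row 6 has {circle, square, star, hexagon, cross} and column 7 has {circle, square, star, hexagon, diamond, cross}, leaving only triangle.
Row 6, column 4: row 6 has {circle, square, triangle, star, hexagon, cross} and column 4 has {circle, star, hexagon, cross}, leaving only diamond.
Row 1, column 4: row 1 has {circle, square, star, hexagon, cross} and column 4 has {circle, star, hexagon, diamond, cross}, leaving only triangle.
Row 7 already has {circle, star, hexagon, diamond} and column 4 already has {circle, triangle, star, hexagon, diamond, cross}, so row 7, column 4 must be square.

square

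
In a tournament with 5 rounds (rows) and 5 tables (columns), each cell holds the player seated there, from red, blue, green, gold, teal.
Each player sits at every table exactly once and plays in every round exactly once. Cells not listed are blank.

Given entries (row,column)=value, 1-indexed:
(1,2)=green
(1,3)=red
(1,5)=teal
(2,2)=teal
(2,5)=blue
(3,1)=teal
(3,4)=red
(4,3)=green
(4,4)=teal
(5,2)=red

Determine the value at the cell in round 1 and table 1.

Round 2, table 3: round 2 has {blue, teal} and table 3 has {red, green}, leaving only gold.
Round 2, table 4: round 2 has {blue, gold, teal} and table 4 has {red, teal}, leaving only green.
Round 2, table 1: round 2 has {blue, green, gold, teal} and table 1 has {teal}, leaving only red.
Round 3, table 3: round 3 has {red, teal} and table 3 has {red, green, gold}, leaving only blue.
Round 3, table 2: round 3 has {red, blue, teal} and table 2 has {red, green, teal}, leaving only gold.
Round 3, table 5: round 3 has {red, blue, gold, teal} and table 5 has {blue, teal}, leaving only green.
Round 4, table 2: round 4 has {green, teal} and table 2 has {red, green, gold, teal}, leaving only blue.
Round 4, table 1: round 4 has {blue, green, teal} and table 1 has {red, teal}, leaving only gold.
Round 1 already has {red, green, teal} and table 1 already has {red, gold, teal}, so round 1, table 1 must be blue.

blue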